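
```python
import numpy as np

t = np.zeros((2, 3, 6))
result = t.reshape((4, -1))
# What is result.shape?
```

(4, 9)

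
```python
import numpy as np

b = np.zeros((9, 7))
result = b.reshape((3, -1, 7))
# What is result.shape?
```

(3, 3, 7)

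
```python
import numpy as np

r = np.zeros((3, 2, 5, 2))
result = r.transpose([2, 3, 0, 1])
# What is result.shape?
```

(5, 2, 3, 2)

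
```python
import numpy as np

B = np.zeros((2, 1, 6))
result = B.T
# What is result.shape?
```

(6, 1, 2)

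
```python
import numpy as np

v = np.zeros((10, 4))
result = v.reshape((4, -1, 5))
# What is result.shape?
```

(4, 2, 5)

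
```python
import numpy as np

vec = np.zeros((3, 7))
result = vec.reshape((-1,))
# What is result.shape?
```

(21,)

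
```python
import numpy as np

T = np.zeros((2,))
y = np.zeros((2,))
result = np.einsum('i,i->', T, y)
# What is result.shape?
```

()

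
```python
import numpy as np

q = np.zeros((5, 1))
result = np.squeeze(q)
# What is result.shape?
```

(5,)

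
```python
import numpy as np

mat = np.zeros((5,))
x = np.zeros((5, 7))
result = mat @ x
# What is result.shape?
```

(7,)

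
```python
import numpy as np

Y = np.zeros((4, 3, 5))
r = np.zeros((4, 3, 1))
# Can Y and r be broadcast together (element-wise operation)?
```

Yes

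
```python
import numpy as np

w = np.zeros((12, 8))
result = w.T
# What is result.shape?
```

(8, 12)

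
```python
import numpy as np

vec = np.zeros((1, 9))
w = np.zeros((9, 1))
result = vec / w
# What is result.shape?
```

(9, 9)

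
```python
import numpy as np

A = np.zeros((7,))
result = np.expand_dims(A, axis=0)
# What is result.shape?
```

(1, 7)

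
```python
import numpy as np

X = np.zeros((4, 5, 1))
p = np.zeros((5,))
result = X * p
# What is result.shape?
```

(4, 5, 5)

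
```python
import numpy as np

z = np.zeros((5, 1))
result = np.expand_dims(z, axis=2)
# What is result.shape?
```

(5, 1, 1)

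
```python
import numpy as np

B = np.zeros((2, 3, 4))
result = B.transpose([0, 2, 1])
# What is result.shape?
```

(2, 4, 3)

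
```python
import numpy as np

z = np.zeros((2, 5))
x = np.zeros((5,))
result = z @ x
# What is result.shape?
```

(2,)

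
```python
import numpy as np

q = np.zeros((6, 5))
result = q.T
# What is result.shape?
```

(5, 6)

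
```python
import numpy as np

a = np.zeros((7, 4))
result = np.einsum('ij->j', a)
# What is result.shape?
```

(4,)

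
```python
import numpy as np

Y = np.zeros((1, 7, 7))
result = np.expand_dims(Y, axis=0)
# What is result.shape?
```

(1, 1, 7, 7)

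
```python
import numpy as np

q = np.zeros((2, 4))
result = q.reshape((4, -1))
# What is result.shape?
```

(4, 2)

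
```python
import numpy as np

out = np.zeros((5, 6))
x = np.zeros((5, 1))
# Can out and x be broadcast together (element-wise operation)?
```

Yes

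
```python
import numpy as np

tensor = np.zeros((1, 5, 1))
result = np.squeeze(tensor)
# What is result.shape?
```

(5,)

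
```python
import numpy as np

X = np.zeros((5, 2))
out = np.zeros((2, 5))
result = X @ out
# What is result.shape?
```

(5, 5)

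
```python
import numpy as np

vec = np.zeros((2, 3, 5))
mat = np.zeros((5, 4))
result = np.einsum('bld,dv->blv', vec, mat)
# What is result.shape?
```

(2, 3, 4)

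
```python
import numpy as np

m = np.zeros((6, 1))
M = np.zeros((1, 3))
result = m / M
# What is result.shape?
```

(6, 3)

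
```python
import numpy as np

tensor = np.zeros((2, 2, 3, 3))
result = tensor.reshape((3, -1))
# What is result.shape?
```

(3, 12)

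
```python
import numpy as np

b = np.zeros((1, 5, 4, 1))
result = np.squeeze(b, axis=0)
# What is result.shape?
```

(5, 4, 1)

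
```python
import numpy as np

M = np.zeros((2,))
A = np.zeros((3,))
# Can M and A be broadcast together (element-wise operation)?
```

No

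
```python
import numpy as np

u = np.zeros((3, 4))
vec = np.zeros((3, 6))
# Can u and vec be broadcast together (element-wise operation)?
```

No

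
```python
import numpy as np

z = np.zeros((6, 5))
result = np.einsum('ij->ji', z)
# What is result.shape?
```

(5, 6)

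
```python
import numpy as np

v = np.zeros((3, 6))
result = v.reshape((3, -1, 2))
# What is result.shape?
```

(3, 3, 2)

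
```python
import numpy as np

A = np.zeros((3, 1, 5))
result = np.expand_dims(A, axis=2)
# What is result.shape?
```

(3, 1, 1, 5)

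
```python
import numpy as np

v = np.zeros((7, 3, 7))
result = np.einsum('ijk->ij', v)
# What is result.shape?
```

(7, 3)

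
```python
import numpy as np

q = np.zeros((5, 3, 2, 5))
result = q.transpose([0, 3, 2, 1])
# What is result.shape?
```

(5, 5, 2, 3)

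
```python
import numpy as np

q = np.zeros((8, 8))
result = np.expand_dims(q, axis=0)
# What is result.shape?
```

(1, 8, 8)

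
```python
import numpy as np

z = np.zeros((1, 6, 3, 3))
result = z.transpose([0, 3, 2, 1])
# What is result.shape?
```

(1, 3, 3, 6)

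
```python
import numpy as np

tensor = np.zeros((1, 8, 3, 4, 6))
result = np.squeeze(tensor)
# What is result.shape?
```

(8, 3, 4, 6)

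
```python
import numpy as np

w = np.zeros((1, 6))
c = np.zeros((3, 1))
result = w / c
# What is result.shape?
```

(3, 6)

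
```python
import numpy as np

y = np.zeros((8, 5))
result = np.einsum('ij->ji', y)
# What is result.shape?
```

(5, 8)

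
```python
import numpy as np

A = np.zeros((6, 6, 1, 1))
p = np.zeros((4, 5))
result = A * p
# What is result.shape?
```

(6, 6, 4, 5)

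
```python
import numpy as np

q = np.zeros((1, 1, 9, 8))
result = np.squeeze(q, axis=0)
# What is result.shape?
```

(1, 9, 8)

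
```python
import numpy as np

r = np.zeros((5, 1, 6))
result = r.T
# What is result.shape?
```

(6, 1, 5)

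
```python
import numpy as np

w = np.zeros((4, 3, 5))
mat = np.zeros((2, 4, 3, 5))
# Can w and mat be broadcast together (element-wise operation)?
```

Yes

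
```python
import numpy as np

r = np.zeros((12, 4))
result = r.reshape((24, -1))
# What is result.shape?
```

(24, 2)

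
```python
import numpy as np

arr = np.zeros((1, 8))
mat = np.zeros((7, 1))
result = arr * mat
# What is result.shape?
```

(7, 8)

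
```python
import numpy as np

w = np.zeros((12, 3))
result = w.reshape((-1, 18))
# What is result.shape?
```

(2, 18)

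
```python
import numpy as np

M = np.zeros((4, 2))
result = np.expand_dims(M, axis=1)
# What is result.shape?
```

(4, 1, 2)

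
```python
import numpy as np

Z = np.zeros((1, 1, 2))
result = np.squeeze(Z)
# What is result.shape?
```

(2,)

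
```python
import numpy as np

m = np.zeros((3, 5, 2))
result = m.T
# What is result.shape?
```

(2, 5, 3)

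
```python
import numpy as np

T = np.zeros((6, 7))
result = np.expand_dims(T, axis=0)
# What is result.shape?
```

(1, 6, 7)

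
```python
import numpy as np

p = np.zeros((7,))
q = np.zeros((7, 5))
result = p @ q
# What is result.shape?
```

(5,)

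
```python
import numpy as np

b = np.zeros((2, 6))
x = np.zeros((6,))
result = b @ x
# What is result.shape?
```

(2,)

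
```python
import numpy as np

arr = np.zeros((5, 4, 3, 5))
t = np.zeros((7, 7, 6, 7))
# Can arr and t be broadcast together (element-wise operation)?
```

No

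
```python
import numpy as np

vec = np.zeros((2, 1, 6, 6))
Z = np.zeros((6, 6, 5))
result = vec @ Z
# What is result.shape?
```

(2, 6, 6, 5)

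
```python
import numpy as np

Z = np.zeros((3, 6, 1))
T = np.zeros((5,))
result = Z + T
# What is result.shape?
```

(3, 6, 5)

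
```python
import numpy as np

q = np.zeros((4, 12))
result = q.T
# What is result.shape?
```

(12, 4)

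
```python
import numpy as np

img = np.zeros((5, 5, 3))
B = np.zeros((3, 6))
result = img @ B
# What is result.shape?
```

(5, 5, 6)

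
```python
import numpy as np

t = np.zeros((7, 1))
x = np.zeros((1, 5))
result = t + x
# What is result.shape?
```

(7, 5)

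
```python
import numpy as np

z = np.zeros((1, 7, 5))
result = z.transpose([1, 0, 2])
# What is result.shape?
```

(7, 1, 5)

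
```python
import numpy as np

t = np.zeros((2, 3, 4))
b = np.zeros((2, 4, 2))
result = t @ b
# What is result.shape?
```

(2, 3, 2)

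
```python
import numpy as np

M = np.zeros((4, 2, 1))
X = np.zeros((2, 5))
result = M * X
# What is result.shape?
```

(4, 2, 5)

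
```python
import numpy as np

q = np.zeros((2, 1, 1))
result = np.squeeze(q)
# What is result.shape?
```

(2,)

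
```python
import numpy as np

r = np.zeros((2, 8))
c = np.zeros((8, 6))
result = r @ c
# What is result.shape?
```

(2, 6)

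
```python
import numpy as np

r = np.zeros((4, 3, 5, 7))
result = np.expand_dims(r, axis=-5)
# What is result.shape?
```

(1, 4, 3, 5, 7)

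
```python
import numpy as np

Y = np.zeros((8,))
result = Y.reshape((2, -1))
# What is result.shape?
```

(2, 4)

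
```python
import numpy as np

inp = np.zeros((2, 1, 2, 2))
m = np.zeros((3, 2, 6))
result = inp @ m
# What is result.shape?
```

(2, 3, 2, 6)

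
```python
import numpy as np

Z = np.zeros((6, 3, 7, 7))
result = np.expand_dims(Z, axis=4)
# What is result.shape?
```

(6, 3, 7, 7, 1)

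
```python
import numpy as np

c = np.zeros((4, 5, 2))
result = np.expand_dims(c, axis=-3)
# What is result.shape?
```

(4, 1, 5, 2)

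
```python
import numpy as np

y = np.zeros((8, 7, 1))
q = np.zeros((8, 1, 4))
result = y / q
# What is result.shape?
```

(8, 7, 4)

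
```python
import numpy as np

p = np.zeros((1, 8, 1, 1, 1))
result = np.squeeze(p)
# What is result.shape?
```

(8,)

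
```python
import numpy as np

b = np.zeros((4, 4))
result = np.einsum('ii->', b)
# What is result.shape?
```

()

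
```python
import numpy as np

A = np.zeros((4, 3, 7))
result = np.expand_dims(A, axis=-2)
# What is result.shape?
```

(4, 3, 1, 7)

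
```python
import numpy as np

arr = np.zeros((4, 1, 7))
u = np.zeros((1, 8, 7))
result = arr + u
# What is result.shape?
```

(4, 8, 7)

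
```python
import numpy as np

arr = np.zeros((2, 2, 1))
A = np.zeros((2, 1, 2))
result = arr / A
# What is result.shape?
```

(2, 2, 2)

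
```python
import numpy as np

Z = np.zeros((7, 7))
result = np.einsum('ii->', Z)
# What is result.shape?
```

()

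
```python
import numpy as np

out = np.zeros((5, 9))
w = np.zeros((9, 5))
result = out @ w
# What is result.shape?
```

(5, 5)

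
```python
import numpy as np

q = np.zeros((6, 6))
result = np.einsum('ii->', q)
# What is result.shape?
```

()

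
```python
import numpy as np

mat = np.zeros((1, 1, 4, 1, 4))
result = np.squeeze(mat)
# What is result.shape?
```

(4, 4)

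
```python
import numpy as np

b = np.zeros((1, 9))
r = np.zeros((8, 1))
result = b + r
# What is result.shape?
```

(8, 9)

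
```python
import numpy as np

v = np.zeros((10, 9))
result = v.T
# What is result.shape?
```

(9, 10)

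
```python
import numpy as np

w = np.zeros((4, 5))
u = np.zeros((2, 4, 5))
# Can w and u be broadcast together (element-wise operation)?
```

Yes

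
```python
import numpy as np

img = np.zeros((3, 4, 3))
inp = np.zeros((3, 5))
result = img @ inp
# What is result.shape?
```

(3, 4, 5)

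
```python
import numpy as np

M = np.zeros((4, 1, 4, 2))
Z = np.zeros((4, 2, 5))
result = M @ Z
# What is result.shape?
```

(4, 4, 4, 5)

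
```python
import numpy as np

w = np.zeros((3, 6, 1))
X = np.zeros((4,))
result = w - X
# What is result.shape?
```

(3, 6, 4)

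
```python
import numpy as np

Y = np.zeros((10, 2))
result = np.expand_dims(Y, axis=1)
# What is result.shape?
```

(10, 1, 2)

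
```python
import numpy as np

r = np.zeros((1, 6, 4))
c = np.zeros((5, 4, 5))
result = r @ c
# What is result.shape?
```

(5, 6, 5)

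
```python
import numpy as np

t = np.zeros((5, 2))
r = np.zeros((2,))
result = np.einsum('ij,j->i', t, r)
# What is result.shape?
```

(5,)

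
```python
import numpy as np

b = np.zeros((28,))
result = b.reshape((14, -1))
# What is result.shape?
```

(14, 2)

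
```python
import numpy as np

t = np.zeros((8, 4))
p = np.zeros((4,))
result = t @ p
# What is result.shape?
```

(8,)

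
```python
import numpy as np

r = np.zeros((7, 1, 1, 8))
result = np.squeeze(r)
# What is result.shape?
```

(7, 8)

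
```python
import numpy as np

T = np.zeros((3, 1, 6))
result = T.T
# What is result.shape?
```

(6, 1, 3)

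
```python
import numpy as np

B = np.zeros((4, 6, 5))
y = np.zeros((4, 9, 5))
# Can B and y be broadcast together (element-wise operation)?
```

No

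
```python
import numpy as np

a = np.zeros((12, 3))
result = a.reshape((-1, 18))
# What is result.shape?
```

(2, 18)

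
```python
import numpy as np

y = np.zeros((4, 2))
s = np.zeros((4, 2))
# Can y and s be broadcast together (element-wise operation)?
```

Yes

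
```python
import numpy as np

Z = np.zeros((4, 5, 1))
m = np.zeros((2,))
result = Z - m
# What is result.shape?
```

(4, 5, 2)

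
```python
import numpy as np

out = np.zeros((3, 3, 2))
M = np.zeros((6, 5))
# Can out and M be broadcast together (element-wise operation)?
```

No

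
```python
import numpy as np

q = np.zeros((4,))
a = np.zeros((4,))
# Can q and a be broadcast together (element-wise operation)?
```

Yes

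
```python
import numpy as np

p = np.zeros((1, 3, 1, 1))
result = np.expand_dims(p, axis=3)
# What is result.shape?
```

(1, 3, 1, 1, 1)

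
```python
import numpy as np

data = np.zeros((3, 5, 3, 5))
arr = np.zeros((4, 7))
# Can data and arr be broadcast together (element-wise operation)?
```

No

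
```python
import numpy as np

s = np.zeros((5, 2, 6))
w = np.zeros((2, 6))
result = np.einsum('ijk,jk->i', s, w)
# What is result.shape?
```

(5,)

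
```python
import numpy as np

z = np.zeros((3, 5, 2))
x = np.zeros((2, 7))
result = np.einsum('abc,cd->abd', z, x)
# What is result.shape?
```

(3, 5, 7)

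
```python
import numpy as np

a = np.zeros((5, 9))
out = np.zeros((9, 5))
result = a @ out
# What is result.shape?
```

(5, 5)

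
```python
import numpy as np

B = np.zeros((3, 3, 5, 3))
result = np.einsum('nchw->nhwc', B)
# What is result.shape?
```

(3, 5, 3, 3)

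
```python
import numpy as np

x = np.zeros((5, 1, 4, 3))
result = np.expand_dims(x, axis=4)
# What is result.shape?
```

(5, 1, 4, 3, 1)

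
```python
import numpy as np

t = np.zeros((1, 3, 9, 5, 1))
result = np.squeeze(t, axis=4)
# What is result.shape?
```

(1, 3, 9, 5)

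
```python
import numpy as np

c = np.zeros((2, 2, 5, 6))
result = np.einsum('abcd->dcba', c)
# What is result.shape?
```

(6, 5, 2, 2)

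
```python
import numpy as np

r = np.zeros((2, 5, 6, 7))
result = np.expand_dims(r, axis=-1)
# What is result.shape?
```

(2, 5, 6, 7, 1)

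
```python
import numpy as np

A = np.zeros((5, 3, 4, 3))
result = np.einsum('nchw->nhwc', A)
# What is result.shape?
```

(5, 4, 3, 3)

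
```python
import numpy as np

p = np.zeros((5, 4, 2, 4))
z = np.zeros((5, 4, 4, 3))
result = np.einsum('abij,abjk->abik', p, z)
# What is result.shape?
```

(5, 4, 2, 3)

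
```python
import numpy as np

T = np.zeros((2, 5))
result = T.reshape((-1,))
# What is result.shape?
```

(10,)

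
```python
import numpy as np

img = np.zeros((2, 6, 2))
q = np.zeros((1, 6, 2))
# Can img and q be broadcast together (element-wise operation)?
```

Yes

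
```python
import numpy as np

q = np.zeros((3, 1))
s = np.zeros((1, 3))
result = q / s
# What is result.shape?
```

(3, 3)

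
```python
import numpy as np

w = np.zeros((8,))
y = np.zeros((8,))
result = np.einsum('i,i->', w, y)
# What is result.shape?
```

()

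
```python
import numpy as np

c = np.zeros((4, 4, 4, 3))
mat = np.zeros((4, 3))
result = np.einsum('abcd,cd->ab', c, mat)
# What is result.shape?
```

(4, 4)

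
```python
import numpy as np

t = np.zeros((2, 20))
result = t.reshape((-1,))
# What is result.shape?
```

(40,)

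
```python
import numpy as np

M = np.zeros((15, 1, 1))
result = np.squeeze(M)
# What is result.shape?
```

(15,)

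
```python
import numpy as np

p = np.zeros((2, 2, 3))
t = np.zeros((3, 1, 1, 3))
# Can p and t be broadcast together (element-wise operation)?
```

Yes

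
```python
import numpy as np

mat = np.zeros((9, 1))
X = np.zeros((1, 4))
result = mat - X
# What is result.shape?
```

(9, 4)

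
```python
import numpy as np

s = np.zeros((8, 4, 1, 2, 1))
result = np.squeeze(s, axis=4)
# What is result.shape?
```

(8, 4, 1, 2)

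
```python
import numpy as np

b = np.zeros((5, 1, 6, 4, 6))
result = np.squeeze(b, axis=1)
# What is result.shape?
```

(5, 6, 4, 6)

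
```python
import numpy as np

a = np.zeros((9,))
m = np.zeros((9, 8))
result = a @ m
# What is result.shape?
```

(8,)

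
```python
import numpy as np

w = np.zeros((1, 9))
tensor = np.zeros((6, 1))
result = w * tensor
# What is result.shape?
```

(6, 9)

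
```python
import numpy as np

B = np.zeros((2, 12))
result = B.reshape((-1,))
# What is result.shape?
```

(24,)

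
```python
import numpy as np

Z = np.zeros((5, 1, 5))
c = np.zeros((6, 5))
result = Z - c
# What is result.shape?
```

(5, 6, 5)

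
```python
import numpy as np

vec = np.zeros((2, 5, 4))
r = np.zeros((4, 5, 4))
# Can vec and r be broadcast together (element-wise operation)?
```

No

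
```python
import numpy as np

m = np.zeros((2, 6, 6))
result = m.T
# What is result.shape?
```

(6, 6, 2)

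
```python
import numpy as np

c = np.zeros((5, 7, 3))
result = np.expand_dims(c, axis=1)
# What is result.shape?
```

(5, 1, 7, 3)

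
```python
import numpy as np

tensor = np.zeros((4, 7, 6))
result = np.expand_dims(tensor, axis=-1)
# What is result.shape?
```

(4, 7, 6, 1)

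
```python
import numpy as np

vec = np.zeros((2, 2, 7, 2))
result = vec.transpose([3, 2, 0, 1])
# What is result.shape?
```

(2, 7, 2, 2)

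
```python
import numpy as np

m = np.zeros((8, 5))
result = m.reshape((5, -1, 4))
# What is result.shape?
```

(5, 2, 4)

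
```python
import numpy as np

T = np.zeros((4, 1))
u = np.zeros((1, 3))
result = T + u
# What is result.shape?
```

(4, 3)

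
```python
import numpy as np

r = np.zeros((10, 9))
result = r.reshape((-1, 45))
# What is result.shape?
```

(2, 45)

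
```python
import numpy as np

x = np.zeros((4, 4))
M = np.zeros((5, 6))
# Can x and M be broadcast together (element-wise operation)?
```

No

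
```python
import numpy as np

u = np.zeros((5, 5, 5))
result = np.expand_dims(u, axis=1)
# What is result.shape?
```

(5, 1, 5, 5)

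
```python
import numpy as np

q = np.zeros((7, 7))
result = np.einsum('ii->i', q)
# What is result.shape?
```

(7,)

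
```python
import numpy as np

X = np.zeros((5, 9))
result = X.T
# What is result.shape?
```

(9, 5)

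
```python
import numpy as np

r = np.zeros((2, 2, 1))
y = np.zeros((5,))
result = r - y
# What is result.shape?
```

(2, 2, 5)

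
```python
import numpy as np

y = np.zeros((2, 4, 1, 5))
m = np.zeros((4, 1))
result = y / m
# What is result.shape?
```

(2, 4, 4, 5)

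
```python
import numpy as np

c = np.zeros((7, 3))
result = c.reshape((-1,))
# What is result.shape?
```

(21,)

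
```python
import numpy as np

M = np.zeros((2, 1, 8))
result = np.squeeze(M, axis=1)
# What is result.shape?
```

(2, 8)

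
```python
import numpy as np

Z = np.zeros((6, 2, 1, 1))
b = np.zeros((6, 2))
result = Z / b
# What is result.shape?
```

(6, 2, 6, 2)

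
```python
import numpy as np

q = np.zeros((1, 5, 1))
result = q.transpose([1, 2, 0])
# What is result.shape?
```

(5, 1, 1)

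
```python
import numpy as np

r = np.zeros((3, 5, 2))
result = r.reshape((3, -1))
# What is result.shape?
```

(3, 10)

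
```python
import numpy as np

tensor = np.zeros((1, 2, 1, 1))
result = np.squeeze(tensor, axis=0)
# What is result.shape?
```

(2, 1, 1)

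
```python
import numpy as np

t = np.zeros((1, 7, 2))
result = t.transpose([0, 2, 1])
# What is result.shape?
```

(1, 2, 7)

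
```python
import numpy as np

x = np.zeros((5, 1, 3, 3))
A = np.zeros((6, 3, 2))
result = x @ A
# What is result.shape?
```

(5, 6, 3, 2)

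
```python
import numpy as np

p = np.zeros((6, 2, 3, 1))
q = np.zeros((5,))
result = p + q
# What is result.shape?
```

(6, 2, 3, 5)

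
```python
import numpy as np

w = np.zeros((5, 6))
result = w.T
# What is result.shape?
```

(6, 5)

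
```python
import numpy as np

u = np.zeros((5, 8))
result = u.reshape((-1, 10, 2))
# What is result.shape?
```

(2, 10, 2)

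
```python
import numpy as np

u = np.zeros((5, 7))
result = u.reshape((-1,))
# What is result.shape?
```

(35,)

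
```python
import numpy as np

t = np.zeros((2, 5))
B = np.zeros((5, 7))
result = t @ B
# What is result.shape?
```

(2, 7)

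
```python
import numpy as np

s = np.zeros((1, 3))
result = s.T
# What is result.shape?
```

(3, 1)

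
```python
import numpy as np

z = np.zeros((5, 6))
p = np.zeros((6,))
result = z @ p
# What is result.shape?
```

(5,)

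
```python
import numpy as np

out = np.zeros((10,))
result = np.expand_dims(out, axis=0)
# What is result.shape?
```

(1, 10)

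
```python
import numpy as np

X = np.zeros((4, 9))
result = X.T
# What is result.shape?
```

(9, 4)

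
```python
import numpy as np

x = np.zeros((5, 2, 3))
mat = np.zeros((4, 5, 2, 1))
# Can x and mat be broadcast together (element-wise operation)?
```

Yes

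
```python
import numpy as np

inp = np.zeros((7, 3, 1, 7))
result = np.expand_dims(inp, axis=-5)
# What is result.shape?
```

(1, 7, 3, 1, 7)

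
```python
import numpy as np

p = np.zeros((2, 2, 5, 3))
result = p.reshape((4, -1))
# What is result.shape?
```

(4, 15)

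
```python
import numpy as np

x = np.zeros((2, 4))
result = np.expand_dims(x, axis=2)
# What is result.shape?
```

(2, 4, 1)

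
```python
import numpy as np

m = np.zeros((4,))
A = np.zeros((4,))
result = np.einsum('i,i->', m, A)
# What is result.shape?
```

()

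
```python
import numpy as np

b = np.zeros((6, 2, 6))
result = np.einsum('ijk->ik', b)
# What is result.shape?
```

(6, 6)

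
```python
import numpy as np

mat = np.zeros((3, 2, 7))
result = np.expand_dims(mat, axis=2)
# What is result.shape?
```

(3, 2, 1, 7)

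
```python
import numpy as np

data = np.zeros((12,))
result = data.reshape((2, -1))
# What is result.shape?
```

(2, 6)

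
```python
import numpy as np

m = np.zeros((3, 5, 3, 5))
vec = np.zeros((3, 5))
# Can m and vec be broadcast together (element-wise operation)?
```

Yes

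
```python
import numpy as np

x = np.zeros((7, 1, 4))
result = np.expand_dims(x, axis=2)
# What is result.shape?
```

(7, 1, 1, 4)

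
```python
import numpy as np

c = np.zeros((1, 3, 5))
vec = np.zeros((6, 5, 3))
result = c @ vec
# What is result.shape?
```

(6, 3, 3)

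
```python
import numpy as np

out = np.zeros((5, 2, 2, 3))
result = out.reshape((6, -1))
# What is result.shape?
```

(6, 10)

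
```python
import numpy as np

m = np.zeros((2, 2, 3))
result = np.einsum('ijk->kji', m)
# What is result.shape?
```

(3, 2, 2)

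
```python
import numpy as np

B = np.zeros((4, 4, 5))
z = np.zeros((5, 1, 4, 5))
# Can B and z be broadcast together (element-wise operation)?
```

Yes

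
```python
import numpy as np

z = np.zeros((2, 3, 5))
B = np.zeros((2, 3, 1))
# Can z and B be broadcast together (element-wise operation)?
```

Yes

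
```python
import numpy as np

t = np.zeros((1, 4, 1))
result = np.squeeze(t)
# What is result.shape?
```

(4,)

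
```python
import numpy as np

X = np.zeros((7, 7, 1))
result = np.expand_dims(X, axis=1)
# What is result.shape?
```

(7, 1, 7, 1)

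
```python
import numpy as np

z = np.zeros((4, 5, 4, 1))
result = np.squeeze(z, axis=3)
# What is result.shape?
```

(4, 5, 4)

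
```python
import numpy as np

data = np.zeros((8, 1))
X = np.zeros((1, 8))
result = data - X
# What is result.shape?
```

(8, 8)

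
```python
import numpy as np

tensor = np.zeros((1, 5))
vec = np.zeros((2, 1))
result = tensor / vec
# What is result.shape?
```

(2, 5)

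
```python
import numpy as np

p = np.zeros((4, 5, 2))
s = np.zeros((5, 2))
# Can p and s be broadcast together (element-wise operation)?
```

Yes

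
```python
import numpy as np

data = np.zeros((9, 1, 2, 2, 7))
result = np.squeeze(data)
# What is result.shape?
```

(9, 2, 2, 7)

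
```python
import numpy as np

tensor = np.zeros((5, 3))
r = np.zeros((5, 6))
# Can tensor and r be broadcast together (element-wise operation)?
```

No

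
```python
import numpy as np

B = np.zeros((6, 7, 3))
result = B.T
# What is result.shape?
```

(3, 7, 6)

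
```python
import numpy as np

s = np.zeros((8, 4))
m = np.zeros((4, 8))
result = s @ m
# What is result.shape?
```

(8, 8)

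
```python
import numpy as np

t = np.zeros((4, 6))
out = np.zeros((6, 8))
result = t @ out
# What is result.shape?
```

(4, 8)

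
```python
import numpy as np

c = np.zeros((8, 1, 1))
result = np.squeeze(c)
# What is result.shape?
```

(8,)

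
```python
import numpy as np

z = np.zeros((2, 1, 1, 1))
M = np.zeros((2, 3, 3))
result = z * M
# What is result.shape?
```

(2, 2, 3, 3)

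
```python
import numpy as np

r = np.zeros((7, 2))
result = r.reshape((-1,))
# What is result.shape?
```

(14,)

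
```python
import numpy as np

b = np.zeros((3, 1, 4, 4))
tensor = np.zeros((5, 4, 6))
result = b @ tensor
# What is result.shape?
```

(3, 5, 4, 6)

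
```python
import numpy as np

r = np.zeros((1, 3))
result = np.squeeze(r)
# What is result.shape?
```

(3,)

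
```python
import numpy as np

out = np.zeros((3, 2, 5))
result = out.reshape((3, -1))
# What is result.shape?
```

(3, 10)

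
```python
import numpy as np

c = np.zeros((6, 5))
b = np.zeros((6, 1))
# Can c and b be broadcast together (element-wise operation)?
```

Yes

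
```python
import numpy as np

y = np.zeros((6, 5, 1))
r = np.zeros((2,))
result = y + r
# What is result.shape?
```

(6, 5, 2)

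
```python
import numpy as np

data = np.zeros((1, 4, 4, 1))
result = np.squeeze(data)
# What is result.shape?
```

(4, 4)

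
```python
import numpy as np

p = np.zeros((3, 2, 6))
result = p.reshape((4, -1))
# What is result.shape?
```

(4, 9)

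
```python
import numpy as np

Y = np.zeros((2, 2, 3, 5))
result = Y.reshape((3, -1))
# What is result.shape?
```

(3, 20)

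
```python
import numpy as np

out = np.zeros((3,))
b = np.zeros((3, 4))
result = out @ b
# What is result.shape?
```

(4,)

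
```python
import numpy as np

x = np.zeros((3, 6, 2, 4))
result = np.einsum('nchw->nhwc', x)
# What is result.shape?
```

(3, 2, 4, 6)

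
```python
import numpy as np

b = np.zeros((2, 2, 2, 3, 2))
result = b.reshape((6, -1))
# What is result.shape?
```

(6, 8)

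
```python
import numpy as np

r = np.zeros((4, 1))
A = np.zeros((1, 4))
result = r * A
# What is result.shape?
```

(4, 4)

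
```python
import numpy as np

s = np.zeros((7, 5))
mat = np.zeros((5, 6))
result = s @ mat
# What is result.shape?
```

(7, 6)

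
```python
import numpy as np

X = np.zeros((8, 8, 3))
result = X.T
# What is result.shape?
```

(3, 8, 8)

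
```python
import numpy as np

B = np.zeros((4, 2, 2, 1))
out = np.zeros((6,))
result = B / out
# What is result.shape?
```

(4, 2, 2, 6)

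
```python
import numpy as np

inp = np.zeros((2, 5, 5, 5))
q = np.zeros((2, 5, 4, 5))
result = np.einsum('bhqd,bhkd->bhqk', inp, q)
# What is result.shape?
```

(2, 5, 5, 4)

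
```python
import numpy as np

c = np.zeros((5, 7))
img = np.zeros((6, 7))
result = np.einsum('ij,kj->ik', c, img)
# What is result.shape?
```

(5, 6)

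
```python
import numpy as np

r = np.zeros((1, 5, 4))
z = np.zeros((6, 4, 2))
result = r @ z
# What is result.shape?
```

(6, 5, 2)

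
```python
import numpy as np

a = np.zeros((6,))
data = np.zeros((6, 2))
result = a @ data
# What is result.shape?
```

(2,)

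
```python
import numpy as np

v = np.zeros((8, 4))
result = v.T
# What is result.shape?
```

(4, 8)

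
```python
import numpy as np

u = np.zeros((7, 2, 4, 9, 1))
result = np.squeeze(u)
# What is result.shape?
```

(7, 2, 4, 9)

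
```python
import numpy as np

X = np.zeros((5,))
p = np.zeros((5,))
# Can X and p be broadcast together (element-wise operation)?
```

Yes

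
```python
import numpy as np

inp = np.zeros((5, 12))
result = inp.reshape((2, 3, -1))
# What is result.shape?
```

(2, 3, 10)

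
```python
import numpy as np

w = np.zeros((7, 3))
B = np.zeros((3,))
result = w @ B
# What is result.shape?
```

(7,)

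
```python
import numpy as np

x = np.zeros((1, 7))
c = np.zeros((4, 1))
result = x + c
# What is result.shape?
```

(4, 7)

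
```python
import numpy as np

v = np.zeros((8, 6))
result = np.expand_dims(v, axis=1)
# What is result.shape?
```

(8, 1, 6)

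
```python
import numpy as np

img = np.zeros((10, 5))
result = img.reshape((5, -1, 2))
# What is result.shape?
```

(5, 5, 2)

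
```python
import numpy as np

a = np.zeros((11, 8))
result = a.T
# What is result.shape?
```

(8, 11)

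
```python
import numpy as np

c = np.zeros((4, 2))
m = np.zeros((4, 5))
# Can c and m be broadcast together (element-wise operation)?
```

No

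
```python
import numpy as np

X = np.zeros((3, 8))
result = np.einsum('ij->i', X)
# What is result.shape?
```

(3,)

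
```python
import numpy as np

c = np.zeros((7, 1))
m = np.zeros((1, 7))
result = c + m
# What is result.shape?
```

(7, 7)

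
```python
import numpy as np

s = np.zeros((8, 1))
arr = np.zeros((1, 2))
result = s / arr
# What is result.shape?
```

(8, 2)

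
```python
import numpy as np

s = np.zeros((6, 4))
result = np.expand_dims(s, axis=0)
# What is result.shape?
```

(1, 6, 4)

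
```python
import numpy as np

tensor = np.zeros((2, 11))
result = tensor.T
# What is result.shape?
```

(11, 2)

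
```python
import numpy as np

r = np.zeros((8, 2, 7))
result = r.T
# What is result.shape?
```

(7, 2, 8)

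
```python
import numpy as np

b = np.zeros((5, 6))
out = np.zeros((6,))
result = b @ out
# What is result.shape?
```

(5,)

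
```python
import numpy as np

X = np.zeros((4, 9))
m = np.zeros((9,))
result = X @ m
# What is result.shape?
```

(4,)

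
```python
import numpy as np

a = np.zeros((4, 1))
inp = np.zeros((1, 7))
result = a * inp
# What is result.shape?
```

(4, 7)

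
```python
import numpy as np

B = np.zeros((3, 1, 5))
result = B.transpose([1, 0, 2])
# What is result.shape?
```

(1, 3, 5)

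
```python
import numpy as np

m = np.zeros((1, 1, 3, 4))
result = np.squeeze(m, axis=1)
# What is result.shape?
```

(1, 3, 4)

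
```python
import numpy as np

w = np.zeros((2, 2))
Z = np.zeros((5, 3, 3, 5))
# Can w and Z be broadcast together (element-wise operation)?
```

No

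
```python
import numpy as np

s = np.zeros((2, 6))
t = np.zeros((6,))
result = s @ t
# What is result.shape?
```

(2,)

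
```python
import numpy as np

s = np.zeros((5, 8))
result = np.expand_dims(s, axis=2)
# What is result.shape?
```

(5, 8, 1)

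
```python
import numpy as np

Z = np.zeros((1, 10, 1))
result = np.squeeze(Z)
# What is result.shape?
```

(10,)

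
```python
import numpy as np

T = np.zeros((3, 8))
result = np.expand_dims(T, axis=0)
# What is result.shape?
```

(1, 3, 8)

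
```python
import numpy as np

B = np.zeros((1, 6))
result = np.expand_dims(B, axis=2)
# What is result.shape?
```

(1, 6, 1)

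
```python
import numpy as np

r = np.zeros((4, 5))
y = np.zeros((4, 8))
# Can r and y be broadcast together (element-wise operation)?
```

No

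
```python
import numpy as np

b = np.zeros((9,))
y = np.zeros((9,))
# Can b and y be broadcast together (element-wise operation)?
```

Yes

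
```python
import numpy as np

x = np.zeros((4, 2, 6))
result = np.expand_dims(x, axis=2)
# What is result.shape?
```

(4, 2, 1, 6)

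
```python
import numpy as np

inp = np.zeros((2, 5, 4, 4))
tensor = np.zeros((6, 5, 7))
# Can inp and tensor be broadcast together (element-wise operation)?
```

No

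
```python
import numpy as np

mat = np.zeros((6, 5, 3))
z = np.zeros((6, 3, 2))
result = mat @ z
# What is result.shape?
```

(6, 5, 2)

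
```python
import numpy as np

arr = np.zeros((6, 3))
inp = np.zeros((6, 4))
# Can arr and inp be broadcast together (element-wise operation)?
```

No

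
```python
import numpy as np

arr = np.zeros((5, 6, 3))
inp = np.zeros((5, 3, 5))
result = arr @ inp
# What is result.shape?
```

(5, 6, 5)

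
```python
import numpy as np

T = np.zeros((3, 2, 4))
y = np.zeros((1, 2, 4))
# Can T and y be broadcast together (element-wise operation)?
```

Yes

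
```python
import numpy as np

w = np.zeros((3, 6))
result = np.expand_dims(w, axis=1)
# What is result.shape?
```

(3, 1, 6)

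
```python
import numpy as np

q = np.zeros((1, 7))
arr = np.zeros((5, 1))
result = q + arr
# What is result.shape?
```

(5, 7)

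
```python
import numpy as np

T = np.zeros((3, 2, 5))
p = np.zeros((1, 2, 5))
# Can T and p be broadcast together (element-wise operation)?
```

Yes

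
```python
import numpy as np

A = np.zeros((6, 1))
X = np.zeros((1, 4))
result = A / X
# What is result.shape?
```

(6, 4)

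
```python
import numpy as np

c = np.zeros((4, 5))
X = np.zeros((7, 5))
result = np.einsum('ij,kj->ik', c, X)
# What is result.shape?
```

(4, 7)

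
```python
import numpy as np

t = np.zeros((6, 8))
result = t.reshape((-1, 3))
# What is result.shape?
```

(16, 3)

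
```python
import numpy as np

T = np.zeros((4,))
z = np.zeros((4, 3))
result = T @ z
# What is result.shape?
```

(3,)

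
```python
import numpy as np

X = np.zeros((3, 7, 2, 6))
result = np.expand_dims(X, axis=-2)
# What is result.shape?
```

(3, 7, 2, 1, 6)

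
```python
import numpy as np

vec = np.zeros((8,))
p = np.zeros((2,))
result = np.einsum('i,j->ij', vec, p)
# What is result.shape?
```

(8, 2)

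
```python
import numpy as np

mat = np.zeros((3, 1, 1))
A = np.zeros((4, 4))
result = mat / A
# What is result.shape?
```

(3, 4, 4)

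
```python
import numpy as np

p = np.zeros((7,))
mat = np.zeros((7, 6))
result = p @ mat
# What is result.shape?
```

(6,)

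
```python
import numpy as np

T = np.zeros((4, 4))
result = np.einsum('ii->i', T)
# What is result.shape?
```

(4,)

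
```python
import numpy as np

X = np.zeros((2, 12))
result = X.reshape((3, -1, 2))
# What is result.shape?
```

(3, 4, 2)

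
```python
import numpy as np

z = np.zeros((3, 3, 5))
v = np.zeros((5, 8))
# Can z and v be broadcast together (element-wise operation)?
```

No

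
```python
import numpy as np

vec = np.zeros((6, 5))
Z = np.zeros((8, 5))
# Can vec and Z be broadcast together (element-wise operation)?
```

No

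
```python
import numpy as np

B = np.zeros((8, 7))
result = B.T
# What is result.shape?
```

(7, 8)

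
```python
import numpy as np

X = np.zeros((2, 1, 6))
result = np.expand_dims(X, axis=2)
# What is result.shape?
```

(2, 1, 1, 6)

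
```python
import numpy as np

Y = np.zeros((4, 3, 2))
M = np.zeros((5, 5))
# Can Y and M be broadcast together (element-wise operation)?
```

No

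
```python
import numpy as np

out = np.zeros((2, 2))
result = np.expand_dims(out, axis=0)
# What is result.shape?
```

(1, 2, 2)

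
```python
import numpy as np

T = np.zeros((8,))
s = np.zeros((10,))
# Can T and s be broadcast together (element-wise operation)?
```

No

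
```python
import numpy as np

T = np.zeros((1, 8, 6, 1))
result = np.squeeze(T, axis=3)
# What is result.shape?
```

(1, 8, 6)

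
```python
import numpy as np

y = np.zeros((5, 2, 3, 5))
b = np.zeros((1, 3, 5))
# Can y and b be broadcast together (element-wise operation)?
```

Yes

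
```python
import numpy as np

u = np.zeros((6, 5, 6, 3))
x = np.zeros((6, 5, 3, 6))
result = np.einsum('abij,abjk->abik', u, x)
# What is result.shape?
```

(6, 5, 6, 6)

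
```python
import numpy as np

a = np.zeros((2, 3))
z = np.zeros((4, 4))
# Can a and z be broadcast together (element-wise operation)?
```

No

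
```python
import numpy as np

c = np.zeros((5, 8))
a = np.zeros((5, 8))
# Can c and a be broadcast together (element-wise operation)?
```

Yes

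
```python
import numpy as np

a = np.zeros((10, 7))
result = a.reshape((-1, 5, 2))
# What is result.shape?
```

(7, 5, 2)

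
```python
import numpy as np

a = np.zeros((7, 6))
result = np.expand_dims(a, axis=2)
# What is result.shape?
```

(7, 6, 1)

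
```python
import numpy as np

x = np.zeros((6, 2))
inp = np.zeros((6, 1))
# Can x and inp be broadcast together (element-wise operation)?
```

Yes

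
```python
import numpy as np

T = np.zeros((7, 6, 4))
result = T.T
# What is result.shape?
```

(4, 6, 7)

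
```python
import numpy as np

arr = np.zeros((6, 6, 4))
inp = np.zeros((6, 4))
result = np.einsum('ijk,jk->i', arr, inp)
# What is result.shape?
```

(6,)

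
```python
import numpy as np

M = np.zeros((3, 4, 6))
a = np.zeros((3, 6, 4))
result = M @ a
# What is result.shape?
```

(3, 4, 4)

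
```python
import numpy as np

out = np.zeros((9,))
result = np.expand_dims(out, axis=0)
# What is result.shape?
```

(1, 9)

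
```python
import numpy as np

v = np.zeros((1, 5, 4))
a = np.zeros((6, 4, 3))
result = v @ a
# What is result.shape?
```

(6, 5, 3)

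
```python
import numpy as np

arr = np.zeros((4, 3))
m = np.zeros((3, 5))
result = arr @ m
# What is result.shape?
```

(4, 5)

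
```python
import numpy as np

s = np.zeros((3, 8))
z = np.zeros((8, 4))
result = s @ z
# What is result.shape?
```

(3, 4)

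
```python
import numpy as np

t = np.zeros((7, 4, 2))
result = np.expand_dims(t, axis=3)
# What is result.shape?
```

(7, 4, 2, 1)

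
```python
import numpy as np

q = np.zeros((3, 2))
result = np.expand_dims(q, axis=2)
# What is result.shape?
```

(3, 2, 1)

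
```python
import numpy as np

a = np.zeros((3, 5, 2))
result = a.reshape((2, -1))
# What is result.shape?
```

(2, 15)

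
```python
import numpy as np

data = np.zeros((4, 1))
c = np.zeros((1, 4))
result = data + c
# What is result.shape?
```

(4, 4)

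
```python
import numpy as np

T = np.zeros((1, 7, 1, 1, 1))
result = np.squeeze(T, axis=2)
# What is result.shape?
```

(1, 7, 1, 1)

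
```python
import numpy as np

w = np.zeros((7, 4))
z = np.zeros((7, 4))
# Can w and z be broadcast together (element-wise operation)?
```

Yes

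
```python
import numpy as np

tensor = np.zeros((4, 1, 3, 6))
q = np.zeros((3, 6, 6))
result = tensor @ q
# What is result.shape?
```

(4, 3, 3, 6)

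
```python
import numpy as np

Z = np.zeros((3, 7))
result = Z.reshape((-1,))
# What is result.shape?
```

(21,)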